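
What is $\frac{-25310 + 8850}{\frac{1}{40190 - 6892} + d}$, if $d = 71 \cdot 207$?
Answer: $- \frac{548085080}{489380707} \approx -1.12$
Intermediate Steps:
$d = 14697$
$\frac{-25310 + 8850}{\frac{1}{40190 - 6892} + d} = \frac{-25310 + 8850}{\frac{1}{40190 - 6892} + 14697} = - \frac{16460}{\frac{1}{40190 - 6892} + 14697} = - \frac{16460}{\frac{1}{33298} + 14697} = - \frac{16460}{\frac{489380707}{33298}} = \left(-16460\right) \frac{33298}{489380707} = - \frac{548085080}{489380707}$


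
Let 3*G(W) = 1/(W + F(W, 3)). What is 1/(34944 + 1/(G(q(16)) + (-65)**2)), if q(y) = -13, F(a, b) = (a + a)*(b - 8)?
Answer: 1482976/51821113695 ≈ 2.8617e-5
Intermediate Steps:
F(a, b) = 2*a*(-8 + b) (F(a, b) = (2*a)*(-8 + b) = 2*a*(-8 + b))
G(W) = -1/(27*W) (G(W) = 1/(3*(W + 2*W*(-8 + 3))) = 1/(3*(W + 2*W*(-5))) = 1/(3*(W - 10*W)) = 1/(3*((-9*W))) = (-1/(9*W))/3 = -1/(27*W))
1/(34944 + 1/(G(q(16)) + (-65)**2)) = 1/(34944 + 1/(-1/27/(-13) + (-65)**2)) = 1/(34944 + 1/(-1/27*(-1/13) + 4225)) = 1/(34944 + 1/(1/351 + 4225)) = 1/(34944 + 1/(1482976/351)) = 1/(34944 + 351/1482976) = 1/(51821113695/1482976) = 1482976/51821113695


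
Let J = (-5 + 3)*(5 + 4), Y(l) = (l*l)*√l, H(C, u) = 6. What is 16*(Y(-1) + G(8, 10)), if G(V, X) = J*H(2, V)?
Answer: -1728 + 16*I ≈ -1728.0 + 16.0*I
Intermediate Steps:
Y(l) = l^(5/2) (Y(l) = l²*√l = l^(5/2))
J = -18 (J = -2*9 = -18)
G(V, X) = -108 (G(V, X) = -18*6 = -108)
16*(Y(-1) + G(8, 10)) = 16*((-1)^(5/2) - 108) = 16*(I - 108) = 16*(-108 + I) = -1728 + 16*I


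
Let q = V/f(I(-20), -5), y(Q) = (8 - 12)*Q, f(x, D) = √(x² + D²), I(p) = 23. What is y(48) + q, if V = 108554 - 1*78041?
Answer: -192 + 30513*√554/554 ≈ 1104.4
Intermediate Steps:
f(x, D) = √(D² + x²)
V = 30513 (V = 108554 - 78041 = 30513)
y(Q) = -4*Q
q = 30513*√554/554 (q = 30513/(√((-5)² + 23²)) = 30513/(√(25 + 529)) = 30513/(√554) = 30513*(√554/554) = 30513*√554/554 ≈ 1296.4)
y(48) + q = -4*48 + 30513*√554/554 = -192 + 30513*√554/554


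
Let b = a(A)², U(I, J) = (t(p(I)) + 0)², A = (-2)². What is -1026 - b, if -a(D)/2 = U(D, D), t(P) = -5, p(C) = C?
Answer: -3526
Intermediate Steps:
A = 4
U(I, J) = 25 (U(I, J) = (-5 + 0)² = (-5)² = 25)
a(D) = -50 (a(D) = -2*25 = -50)
b = 2500 (b = (-50)² = 2500)
-1026 - b = -1026 - 1*2500 = -1026 - 2500 = -3526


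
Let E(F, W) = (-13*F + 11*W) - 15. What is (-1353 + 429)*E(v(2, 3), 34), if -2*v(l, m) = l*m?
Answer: -367752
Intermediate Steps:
v(l, m) = -l*m/2
E(F, W) = -15 - 13*F + 11*W
(-1353 + 429)*E(v(2, 3), 34) = (-1353 + 429)*(-15 - (-13)*2*3/2 + 11*34) = -924*(-15 - 13*(-3) + 374) = -924*(-15 + 39 + 374) = -924*398 = -367752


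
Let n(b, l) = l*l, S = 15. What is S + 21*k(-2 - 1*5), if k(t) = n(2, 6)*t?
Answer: -5277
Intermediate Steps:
n(b, l) = l**2
k(t) = 36*t (k(t) = 6**2*t = 36*t)
S + 21*k(-2 - 1*5) = 15 + 21*(36*(-2 - 1*5)) = 15 + 21*(36*(-2 - 5)) = 15 + 21*(36*(-7)) = 15 + 21*(-252) = 15 - 5292 = -5277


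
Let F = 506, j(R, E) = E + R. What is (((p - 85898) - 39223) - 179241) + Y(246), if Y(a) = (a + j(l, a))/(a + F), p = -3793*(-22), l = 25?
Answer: -3534645/16 ≈ -2.2092e+5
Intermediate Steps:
p = 83446
Y(a) = (25 + 2*a)/(506 + a) (Y(a) = (a + (a + 25))/(a + 506) = (a + (25 + a))/(506 + a) = (25 + 2*a)/(506 + a))
(((p - 85898) - 39223) - 179241) + Y(246) = (((83446 - 85898) - 39223) - 179241) + (25 + 2*246)/(506 + 246) = ((-2452 - 39223) - 179241) + (25 + 492)/752 = (-41675 - 179241) + (1/752)*517 = -220916 + 11/16 = -3534645/16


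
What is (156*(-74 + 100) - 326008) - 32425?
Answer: -354377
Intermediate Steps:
(156*(-74 + 100) - 326008) - 32425 = (156*26 - 326008) - 32425 = (4056 - 326008) - 32425 = -321952 - 32425 = -354377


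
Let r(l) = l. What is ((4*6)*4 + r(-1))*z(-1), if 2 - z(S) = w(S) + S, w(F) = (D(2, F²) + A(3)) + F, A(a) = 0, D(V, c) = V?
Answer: 190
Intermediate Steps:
w(F) = 2 + F (w(F) = (2 + 0) + F = 2 + F)
z(S) = -2*S (z(S) = 2 - ((2 + S) + S) = 2 - (2 + 2*S) = 2 + (-2 - 2*S) = -2*S)
((4*6)*4 + r(-1))*z(-1) = ((4*6)*4 - 1)*(-2*(-1)) = (24*4 - 1)*2 = (96 - 1)*2 = 95*2 = 190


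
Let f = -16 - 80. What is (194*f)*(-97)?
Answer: 1806528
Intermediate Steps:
f = -96
(194*f)*(-97) = (194*(-96))*(-97) = -18624*(-97) = 1806528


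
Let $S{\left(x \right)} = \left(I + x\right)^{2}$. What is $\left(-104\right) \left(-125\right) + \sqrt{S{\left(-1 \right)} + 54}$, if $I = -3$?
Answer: $13000 + \sqrt{70} \approx 13008.0$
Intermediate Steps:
$S{\left(x \right)} = \left(-3 + x\right)^{2}$
$\left(-104\right) \left(-125\right) + \sqrt{S{\left(-1 \right)} + 54} = \left(-104\right) \left(-125\right) + \sqrt{\left(-3 - 1\right)^{2} + 54} = 13000 + \sqrt{\left(-4\right)^{2} + 54} = 13000 + \sqrt{16 + 54} = 13000 + \sqrt{70}$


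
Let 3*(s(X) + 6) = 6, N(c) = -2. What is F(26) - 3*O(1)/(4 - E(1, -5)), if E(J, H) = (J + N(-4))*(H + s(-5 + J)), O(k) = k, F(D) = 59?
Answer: 298/5 ≈ 59.600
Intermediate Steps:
s(X) = -4 (s(X) = -6 + (⅓)*6 = -6 + 2 = -4)
E(J, H) = (-4 + H)*(-2 + J) (E(J, H) = (J - 2)*(H - 4) = (-2 + J)*(-4 + H) = (-4 + H)*(-2 + J))
F(26) - 3*O(1)/(4 - E(1, -5)) = 59 - 3*1/(4 - (8 - 4*1 - 2*(-5) - 5*1)) = 59 - 3/(4 - (8 - 4 + 10 - 5)) = 59 - 3/(4 - 1*9) = 59 - 3/(4 - 9) = 59 - 3/(-5) = 59 - 3*(-1)/5 = 59 - 1*(-⅗) = 59 + ⅗ = 298/5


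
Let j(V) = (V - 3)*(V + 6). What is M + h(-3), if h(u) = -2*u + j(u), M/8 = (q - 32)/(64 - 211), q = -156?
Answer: -260/147 ≈ -1.7687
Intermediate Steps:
M = 1504/147 (M = 8*((-156 - 32)/(64 - 211)) = 8*(-188/(-147)) = 8*(-188*(-1/147)) = 8*(188/147) = 1504/147 ≈ 10.231)
j(V) = (-3 + V)*(6 + V)
h(u) = -18 + u + u² (h(u) = -2*u + (-18 + u² + 3*u) = -18 + u + u²)
M + h(-3) = 1504/147 + (-18 - 3 + (-3)²) = 1504/147 + (-18 - 3 + 9) = 1504/147 - 12 = -260/147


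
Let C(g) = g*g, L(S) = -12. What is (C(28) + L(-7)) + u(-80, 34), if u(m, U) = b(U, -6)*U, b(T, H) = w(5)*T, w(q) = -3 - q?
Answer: -8476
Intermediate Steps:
b(T, H) = -8*T (b(T, H) = (-3 - 1*5)*T = (-3 - 5)*T = -8*T)
u(m, U) = -8*U² (u(m, U) = (-8*U)*U = -8*U²)
C(g) = g²
(C(28) + L(-7)) + u(-80, 34) = (28² - 12) - 8*34² = (784 - 12) - 8*1156 = 772 - 9248 = -8476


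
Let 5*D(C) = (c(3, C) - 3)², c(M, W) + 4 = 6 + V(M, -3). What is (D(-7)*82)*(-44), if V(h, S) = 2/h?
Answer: -3608/45 ≈ -80.178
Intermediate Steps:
c(M, W) = 2 + 2/M (c(M, W) = -4 + (6 + 2/M) = 2 + 2/M)
D(C) = 1/45 (D(C) = ((2 + 2/3) - 3)²/5 = ((2 + 2*(⅓)) - 3)²/5 = ((2 + ⅔) - 3)²/5 = (8/3 - 3)²/5 = (-⅓)²/5 = (⅕)*(⅑) = 1/45)
(D(-7)*82)*(-44) = ((1/45)*82)*(-44) = (82/45)*(-44) = -3608/45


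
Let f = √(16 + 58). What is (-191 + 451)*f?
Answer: 260*√74 ≈ 2236.6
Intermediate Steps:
f = √74 ≈ 8.6023
(-191 + 451)*f = (-191 + 451)*√74 = 260*√74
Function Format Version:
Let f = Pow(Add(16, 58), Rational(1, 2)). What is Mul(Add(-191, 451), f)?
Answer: Mul(260, Pow(74, Rational(1, 2))) ≈ 2236.6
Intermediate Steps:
f = Pow(74, Rational(1, 2)) ≈ 8.6023
Mul(Add(-191, 451), f) = Mul(Add(-191, 451), Pow(74, Rational(1, 2))) = Mul(260, Pow(74, Rational(1, 2)))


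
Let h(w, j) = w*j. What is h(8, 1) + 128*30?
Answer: 3848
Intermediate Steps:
h(w, j) = j*w
h(8, 1) + 128*30 = 1*8 + 128*30 = 8 + 3840 = 3848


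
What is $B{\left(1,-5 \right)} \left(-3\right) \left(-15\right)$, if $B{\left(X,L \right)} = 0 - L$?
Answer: $225$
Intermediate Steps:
$B{\left(X,L \right)} = - L$
$B{\left(1,-5 \right)} \left(-3\right) \left(-15\right) = \left(-1\right) \left(-5\right) \left(-3\right) \left(-15\right) = 5 \left(-3\right) \left(-15\right) = \left(-15\right) \left(-15\right) = 225$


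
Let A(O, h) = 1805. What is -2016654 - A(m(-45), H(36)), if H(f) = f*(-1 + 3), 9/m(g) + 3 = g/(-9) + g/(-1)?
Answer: -2018459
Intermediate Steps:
m(g) = 9/(-3 - 10*g/9) (m(g) = 9/(-3 + (g/(-9) + g/(-1))) = 9/(-3 + (g*(-1/9) + g*(-1))) = 9/(-3 + (-g/9 - g)) = 9/(-3 - 10*g/9))
H(f) = 2*f (H(f) = f*2 = 2*f)
-2016654 - A(m(-45), H(36)) = -2016654 - 1*1805 = -2016654 - 1805 = -2018459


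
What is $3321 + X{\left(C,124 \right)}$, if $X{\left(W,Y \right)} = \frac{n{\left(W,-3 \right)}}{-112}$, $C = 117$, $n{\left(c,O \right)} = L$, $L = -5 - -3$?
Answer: $\frac{185977}{56} \approx 3321.0$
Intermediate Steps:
$L = -2$ ($L = -5 + 3 = -2$)
$n{\left(c,O \right)} = -2$
$X{\left(W,Y \right)} = \frac{1}{56}$ ($X{\left(W,Y \right)} = - \frac{2}{-112} = \left(-2\right) \left(- \frac{1}{112}\right) = \frac{1}{56}$)
$3321 + X{\left(C,124 \right)} = 3321 + \frac{1}{56} = \frac{185977}{56}$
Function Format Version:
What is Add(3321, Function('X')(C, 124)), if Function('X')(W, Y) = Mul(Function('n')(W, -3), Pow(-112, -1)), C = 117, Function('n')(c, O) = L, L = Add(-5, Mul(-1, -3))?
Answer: Rational(185977, 56) ≈ 3321.0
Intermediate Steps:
L = -2 (L = Add(-5, 3) = -2)
Function('n')(c, O) = -2
Function('X')(W, Y) = Rational(1, 56) (Function('X')(W, Y) = Mul(-2, Pow(-112, -1)) = Mul(-2, Rational(-1, 112)) = Rational(1, 56))
Add(3321, Function('X')(C, 124)) = Add(3321, Rational(1, 56)) = Rational(185977, 56)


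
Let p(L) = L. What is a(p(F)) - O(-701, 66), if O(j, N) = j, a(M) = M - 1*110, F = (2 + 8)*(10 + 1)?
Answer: 701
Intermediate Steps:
F = 110 (F = 10*11 = 110)
a(M) = -110 + M (a(M) = M - 110 = -110 + M)
a(p(F)) - O(-701, 66) = (-110 + 110) - 1*(-701) = 0 + 701 = 701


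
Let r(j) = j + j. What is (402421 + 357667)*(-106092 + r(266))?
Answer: -80234889280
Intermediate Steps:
r(j) = 2*j
(402421 + 357667)*(-106092 + r(266)) = (402421 + 357667)*(-106092 + 2*266) = 760088*(-106092 + 532) = 760088*(-105560) = -80234889280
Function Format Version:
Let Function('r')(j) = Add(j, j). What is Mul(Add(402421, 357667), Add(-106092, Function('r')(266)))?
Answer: -80234889280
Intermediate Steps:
Function('r')(j) = Mul(2, j)
Mul(Add(402421, 357667), Add(-106092, Function('r')(266))) = Mul(Add(402421, 357667), Add(-106092, Mul(2, 266))) = Mul(760088, Add(-106092, 532)) = Mul(760088, -105560) = -80234889280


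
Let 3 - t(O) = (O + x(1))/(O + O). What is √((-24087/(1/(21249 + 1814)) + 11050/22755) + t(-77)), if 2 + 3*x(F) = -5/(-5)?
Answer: 2*I*√1894921092145443131/116809 ≈ 23569.0*I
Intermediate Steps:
x(F) = -⅓ (x(F) = -⅔ + (-5/(-5))/3 = -⅔ + (-5*(-⅕))/3 = -⅔ + (⅓)*1 = -⅔ + ⅓ = -⅓)
t(O) = 3 - (-⅓ + O)/(2*O) (t(O) = 3 - (O - ⅓)/(O + O) = 3 - (-⅓ + O)/(2*O))
√((-24087/(1/(21249 + 1814)) + 11050/22755) + t(-77)) = √((-24087/(1/(21249 + 1814)) + 11050/22755) + (⅙)*(1 + 15*(-77))/(-77)) = √((-24087/(1/23063) + 11050*(1/22755)) + (⅙)*(-1/77)*(1 - 1155)) = √((-24087/1/23063 + 2210/4551) + (⅙)*(-1/77)*(-1154)) = √((-24087*23063 + 2210/4551) + 577/231) = √((-555518481 + 2210/4551) + 577/231) = √(-2528164604821/4551 + 577/231) = √(-64889557898636/116809) = 2*I*√1894921092145443131/116809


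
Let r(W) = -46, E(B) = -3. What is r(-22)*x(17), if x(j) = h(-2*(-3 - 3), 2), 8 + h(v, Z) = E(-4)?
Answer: 506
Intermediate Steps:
h(v, Z) = -11 (h(v, Z) = -8 - 3 = -11)
x(j) = -11
r(-22)*x(17) = -46*(-11) = 506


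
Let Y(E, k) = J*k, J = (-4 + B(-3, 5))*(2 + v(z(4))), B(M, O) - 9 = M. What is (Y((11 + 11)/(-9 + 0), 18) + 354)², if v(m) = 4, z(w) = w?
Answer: 324900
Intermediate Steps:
B(M, O) = 9 + M
J = 12 (J = (-4 + (9 - 3))*(2 + 4) = (-4 + 6)*6 = 2*6 = 12)
Y(E, k) = 12*k
(Y((11 + 11)/(-9 + 0), 18) + 354)² = (12*18 + 354)² = (216 + 354)² = 570² = 324900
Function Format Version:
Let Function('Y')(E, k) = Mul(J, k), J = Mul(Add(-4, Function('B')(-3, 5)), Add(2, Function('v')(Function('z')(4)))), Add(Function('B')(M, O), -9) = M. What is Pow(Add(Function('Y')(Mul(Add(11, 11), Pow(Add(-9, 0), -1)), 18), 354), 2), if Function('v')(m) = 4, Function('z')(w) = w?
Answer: 324900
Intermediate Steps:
Function('B')(M, O) = Add(9, M)
J = 12 (J = Mul(Add(-4, Add(9, -3)), Add(2, 4)) = Mul(Add(-4, 6), 6) = Mul(2, 6) = 12)
Function('Y')(E, k) = Mul(12, k)
Pow(Add(Function('Y')(Mul(Add(11, 11), Pow(Add(-9, 0), -1)), 18), 354), 2) = Pow(Add(Mul(12, 18), 354), 2) = Pow(Add(216, 354), 2) = Pow(570, 2) = 324900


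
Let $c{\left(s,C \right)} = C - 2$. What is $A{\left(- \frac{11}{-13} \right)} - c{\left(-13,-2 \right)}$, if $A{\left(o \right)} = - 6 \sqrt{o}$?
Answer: $4 - \frac{6 \sqrt{143}}{13} \approx -1.5192$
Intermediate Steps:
$c{\left(s,C \right)} = -2 + C$
$A{\left(- \frac{11}{-13} \right)} - c{\left(-13,-2 \right)} = - 6 \sqrt{- \frac{11}{-13}} - \left(-2 - 2\right) = - 6 \sqrt{\left(-11\right) \left(- \frac{1}{13}\right)} - -4 = - 6 \sqrt{\frac{11}{13}} + 4 = - 6 \frac{\sqrt{143}}{13} + 4 = - \frac{6 \sqrt{143}}{13} + 4 = 4 - \frac{6 \sqrt{143}}{13}$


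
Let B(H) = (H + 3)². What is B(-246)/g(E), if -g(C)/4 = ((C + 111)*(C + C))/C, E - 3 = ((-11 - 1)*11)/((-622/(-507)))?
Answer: -6121413/5312 ≈ -1152.4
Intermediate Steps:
B(H) = (3 + H)²
E = -32529/311 (E = 3 + ((-11 - 1)*11)/((-622/(-507))) = 3 + (-12*11)/((-622*(-1/507))) = 3 - 132/622/507 = 3 - 132*507/622 = 3 - 33462/311 = -32529/311 ≈ -104.59)
g(C) = -888 - 8*C (g(C) = -4*(C + 111)*(C + C)/C = -4*(111 + C)*(2*C)/C = -4*2*C*(111 + C)/C = -4*(222 + 2*C) = -888 - 8*C)
B(-246)/g(E) = (3 - 246)²/(-888 - 8*(-32529/311)) = (-243)²/(-888 + 260232/311) = 59049/(-15936/311) = 59049*(-311/15936) = -6121413/5312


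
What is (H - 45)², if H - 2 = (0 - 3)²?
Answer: 1156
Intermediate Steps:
H = 11 (H = 2 + (0 - 3)² = 2 + (-3)² = 2 + 9 = 11)
(H - 45)² = (11 - 45)² = (-34)² = 1156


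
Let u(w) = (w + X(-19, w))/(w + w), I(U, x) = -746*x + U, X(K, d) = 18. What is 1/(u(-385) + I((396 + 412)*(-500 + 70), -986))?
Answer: 770/298849687 ≈ 2.5765e-6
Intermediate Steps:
I(U, x) = U - 746*x
u(w) = (18 + w)/(2*w) (u(w) = (w + 18)/(w + w) = (18 + w)/((2*w)) = (18 + w)*(1/(2*w)) = (18 + w)/(2*w))
1/(u(-385) + I((396 + 412)*(-500 + 70), -986)) = 1/((½)*(18 - 385)/(-385) + ((396 + 412)*(-500 + 70) - 746*(-986))) = 1/((½)*(-1/385)*(-367) + (808*(-430) + 735556)) = 1/(367/770 + (-347440 + 735556)) = 1/(367/770 + 388116) = 1/(298849687/770) = 770/298849687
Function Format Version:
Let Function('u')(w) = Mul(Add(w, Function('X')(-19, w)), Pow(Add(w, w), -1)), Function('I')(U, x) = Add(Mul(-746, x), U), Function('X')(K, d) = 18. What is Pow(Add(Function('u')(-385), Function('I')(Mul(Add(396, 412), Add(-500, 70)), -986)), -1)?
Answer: Rational(770, 298849687) ≈ 2.5765e-6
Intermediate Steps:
Function('I')(U, x) = Add(U, Mul(-746, x))
Function('u')(w) = Mul(Rational(1, 2), Pow(w, -1), Add(18, w)) (Function('u')(w) = Mul(Add(w, 18), Pow(Add(w, w), -1)) = Mul(Add(18, w), Pow(Mul(2, w), -1)) = Mul(Add(18, w), Mul(Rational(1, 2), Pow(w, -1))) = Mul(Rational(1, 2), Pow(w, -1), Add(18, w)))
Pow(Add(Function('u')(-385), Function('I')(Mul(Add(396, 412), Add(-500, 70)), -986)), -1) = Pow(Add(Mul(Rational(1, 2), Pow(-385, -1), Add(18, -385)), Add(Mul(Add(396, 412), Add(-500, 70)), Mul(-746, -986))), -1) = Pow(Add(Mul(Rational(1, 2), Rational(-1, 385), -367), Add(Mul(808, -430), 735556)), -1) = Pow(Add(Rational(367, 770), Add(-347440, 735556)), -1) = Pow(Add(Rational(367, 770), 388116), -1) = Pow(Rational(298849687, 770), -1) = Rational(770, 298849687)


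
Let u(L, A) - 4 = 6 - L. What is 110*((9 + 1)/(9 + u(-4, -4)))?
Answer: 1100/23 ≈ 47.826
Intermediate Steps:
u(L, A) = 10 - L (u(L, A) = 4 + (6 - L) = 10 - L)
110*((9 + 1)/(9 + u(-4, -4))) = 110*((9 + 1)/(9 + (10 - 1*(-4)))) = 110*(10/(9 + (10 + 4))) = 110*(10/(9 + 14)) = 110*(10/23) = 1100/23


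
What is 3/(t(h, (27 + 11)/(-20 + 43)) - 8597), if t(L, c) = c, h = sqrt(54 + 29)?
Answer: -69/197693 ≈ -0.00034903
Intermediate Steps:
h = sqrt(83) ≈ 9.1104
3/(t(h, (27 + 11)/(-20 + 43)) - 8597) = 3/((27 + 11)/(-20 + 43) - 8597) = 3/(38/23 - 8597) = 3/(-197693/23) = 3*(-23/197693) = -69/197693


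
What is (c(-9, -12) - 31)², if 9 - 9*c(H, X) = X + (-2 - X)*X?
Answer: 2116/9 ≈ 235.11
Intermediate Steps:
c(H, X) = 1 - X/9 - X*(-2 - X)/9 (c(H, X) = 1 - (X + (-2 - X)*X)/9 = 1 - (X + X*(-2 - X))/9 = 1 + (-X/9 - X*(-2 - X)/9) = 1 - X/9 - X*(-2 - X)/9)
(c(-9, -12) - 31)² = ((1 + (⅑)*(-12) + (⅑)*(-12)²) - 31)² = ((1 - 4/3 + (⅑)*144) - 31)² = ((1 - 4/3 + 16) - 31)² = (47/3 - 31)² = (-46/3)² = 2116/9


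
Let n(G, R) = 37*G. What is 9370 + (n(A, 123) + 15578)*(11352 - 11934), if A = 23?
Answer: -9552308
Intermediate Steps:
9370 + (n(A, 123) + 15578)*(11352 - 11934) = 9370 + (37*23 + 15578)*(11352 - 11934) = 9370 + (851 + 15578)*(-582) = 9370 + 16429*(-582) = 9370 - 9561678 = -9552308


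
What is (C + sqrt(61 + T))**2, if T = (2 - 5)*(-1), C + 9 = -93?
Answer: 8836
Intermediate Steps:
C = -102 (C = -9 - 93 = -102)
T = 3 (T = -3*(-1) = 3)
(C + sqrt(61 + T))**2 = (-102 + sqrt(61 + 3))**2 = (-102 + sqrt(64))**2 = (-102 + 8)**2 = (-94)**2 = 8836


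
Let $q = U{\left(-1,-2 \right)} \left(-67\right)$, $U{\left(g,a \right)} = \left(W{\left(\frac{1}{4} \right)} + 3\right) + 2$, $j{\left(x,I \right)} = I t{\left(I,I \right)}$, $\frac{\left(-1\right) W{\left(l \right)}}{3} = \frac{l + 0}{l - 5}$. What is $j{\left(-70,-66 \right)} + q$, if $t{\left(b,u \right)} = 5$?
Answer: $- \frac{12836}{19} \approx -675.58$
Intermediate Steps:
$W{\left(l \right)} = - \frac{3 l}{-5 + l}$ ($W{\left(l \right)} = - 3 \frac{l + 0}{l - 5} = - 3 \frac{l}{-5 + l} = - \frac{3 l}{-5 + l}$)
$j{\left(x,I \right)} = 5 I$ ($j{\left(x,I \right)} = I 5 = 5 I$)
$U{\left(g,a \right)} = \frac{98}{19}$ ($U{\left(g,a \right)} = \left(- \frac{3}{4 \left(-5 + \frac{1}{4}\right)} + 3\right) + 2 = \left(\left(-3\right) \frac{1}{4} \frac{1}{-5 + \frac{1}{4}} + 3\right) + 2 = \left(\left(-3\right) \frac{1}{4} \frac{1}{- \frac{19}{4}} + 3\right) + 2 = \left(\left(-3\right) \frac{1}{4} \left(- \frac{4}{19}\right) + 3\right) + 2 = \left(\frac{3}{19} + 3\right) + 2 = \frac{60}{19} + 2 = \frac{98}{19}$)
$q = - \frac{6566}{19}$ ($q = \frac{98}{19} \left(-67\right) = - \frac{6566}{19} \approx -345.58$)
$j{\left(-70,-66 \right)} + q = 5 \left(-66\right) - \frac{6566}{19} = -330 - \frac{6566}{19} = - \frac{12836}{19}$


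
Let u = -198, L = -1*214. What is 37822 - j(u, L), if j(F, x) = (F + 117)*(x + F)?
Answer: 4450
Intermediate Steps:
L = -214
j(F, x) = (117 + F)*(F + x)
37822 - j(u, L) = 37822 - ((-198)**2 + 117*(-198) + 117*(-214) - 198*(-214)) = 37822 - (39204 - 23166 - 25038 + 42372) = 37822 - 1*33372 = 37822 - 33372 = 4450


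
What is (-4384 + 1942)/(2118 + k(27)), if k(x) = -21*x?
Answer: -74/47 ≈ -1.5745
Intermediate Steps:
(-4384 + 1942)/(2118 + k(27)) = (-4384 + 1942)/(2118 - 21*27) = -2442/(2118 - 567) = -2442/1551 = -2442*1/1551 = -74/47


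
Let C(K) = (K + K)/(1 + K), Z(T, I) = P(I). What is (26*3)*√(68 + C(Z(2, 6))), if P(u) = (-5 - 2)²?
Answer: 78*√1749/5 ≈ 652.41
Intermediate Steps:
P(u) = 49 (P(u) = (-7)² = 49)
Z(T, I) = 49
C(K) = 2*K/(1 + K) (C(K) = (2*K)/(1 + K) = 2*K/(1 + K))
(26*3)*√(68 + C(Z(2, 6))) = (26*3)*√(68 + 2*49/(1 + 49)) = 78*√(68 + 2*49/50) = 78*√(68 + 2*49*(1/50)) = 78*√(68 + 49/25) = 78*√(1749/25) = 78*(√1749/5) = 78*√1749/5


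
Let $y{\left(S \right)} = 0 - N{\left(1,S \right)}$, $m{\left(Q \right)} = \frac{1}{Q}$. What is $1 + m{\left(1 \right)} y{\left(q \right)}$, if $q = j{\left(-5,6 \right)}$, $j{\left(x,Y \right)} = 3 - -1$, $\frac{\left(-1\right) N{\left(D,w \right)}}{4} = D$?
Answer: $5$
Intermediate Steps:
$N{\left(D,w \right)} = - 4 D$
$j{\left(x,Y \right)} = 4$ ($j{\left(x,Y \right)} = 3 + 1 = 4$)
$q = 4$
$y{\left(S \right)} = 4$ ($y{\left(S \right)} = 0 - \left(-4\right) 1 = 0 - -4 = 0 + 4 = 4$)
$1 + m{\left(1 \right)} y{\left(q \right)} = 1 + 1^{-1} \cdot 4 = 1 + 1 \cdot 4 = 1 + 4 = 5$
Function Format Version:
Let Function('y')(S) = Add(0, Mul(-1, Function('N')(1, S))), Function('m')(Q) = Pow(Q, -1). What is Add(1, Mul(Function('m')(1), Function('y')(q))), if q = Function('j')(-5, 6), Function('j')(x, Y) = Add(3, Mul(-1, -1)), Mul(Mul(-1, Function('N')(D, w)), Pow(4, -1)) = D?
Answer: 5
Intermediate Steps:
Function('N')(D, w) = Mul(-4, D)
Function('j')(x, Y) = 4 (Function('j')(x, Y) = Add(3, 1) = 4)
q = 4
Function('y')(S) = 4 (Function('y')(S) = Add(0, Mul(-1, Mul(-4, 1))) = Add(0, Mul(-1, -4)) = Add(0, 4) = 4)
Add(1, Mul(Function('m')(1), Function('y')(q))) = Add(1, Mul(Pow(1, -1), 4)) = Add(1, Mul(1, 4)) = Add(1, 4) = 5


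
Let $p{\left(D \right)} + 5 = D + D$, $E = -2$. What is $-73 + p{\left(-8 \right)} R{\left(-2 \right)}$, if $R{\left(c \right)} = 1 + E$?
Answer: $-52$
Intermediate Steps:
$p{\left(D \right)} = -5 + 2 D$ ($p{\left(D \right)} = -5 + \left(D + D\right) = -5 + 2 D$)
$R{\left(c \right)} = -1$ ($R{\left(c \right)} = 1 - 2 = -1$)
$-73 + p{\left(-8 \right)} R{\left(-2 \right)} = -73 + \left(-5 + 2 \left(-8\right)\right) \left(-1\right) = -73 + \left(-5 - 16\right) \left(-1\right) = -73 - -21 = -73 + 21 = -52$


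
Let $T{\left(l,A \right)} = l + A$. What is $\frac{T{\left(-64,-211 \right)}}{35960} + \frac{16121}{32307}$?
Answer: $\frac{114165347}{232351944} \approx 0.49135$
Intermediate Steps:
$T{\left(l,A \right)} = A + l$
$\frac{T{\left(-64,-211 \right)}}{35960} + \frac{16121}{32307} = \frac{-211 - 64}{35960} + \frac{16121}{32307} = \left(-275\right) \frac{1}{35960} + 16121 \cdot \frac{1}{32307} = - \frac{55}{7192} + \frac{16121}{32307} = \frac{114165347}{232351944}$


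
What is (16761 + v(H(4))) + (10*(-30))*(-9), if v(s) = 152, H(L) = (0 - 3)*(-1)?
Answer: 19613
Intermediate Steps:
H(L) = 3 (H(L) = -3*(-1) = 3)
(16761 + v(H(4))) + (10*(-30))*(-9) = (16761 + 152) + (10*(-30))*(-9) = 16913 - 300*(-9) = 16913 + 2700 = 19613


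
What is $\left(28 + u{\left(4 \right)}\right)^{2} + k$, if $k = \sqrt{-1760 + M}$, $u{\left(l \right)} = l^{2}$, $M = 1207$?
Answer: $1936 + i \sqrt{553} \approx 1936.0 + 23.516 i$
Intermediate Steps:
$k = i \sqrt{553}$ ($k = \sqrt{-1760 + 1207} = \sqrt{-553} = i \sqrt{553} \approx 23.516 i$)
$\left(28 + u{\left(4 \right)}\right)^{2} + k = \left(28 + 4^{2}\right)^{2} + i \sqrt{553} = \left(28 + 16\right)^{2} + i \sqrt{553} = 44^{2} + i \sqrt{553} = 1936 + i \sqrt{553}$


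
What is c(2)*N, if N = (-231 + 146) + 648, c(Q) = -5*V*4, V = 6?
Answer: -67560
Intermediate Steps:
c(Q) = -120 (c(Q) = -5*6*4 = -30*4 = -120)
N = 563 (N = -85 + 648 = 563)
c(2)*N = -120*563 = -67560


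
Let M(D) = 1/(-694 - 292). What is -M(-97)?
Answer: 1/986 ≈ 0.0010142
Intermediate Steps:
M(D) = -1/986 (M(D) = 1/(-986) = -1/986)
-M(-97) = -1*(-1/986) = 1/986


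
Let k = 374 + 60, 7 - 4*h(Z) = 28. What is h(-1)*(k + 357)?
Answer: -16611/4 ≈ -4152.8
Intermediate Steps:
h(Z) = -21/4 (h(Z) = 7/4 - 1/4*28 = 7/4 - 7 = -21/4)
k = 434
h(-1)*(k + 357) = -21*(434 + 357)/4 = -21/4*791 = -16611/4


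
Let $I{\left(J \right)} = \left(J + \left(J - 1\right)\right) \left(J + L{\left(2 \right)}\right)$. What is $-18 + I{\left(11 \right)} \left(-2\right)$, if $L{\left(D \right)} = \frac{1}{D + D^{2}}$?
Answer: $-487$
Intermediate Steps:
$I{\left(J \right)} = \left(-1 + 2 J\right) \left(\frac{1}{6} + J\right)$ ($I{\left(J \right)} = \left(J + \left(J - 1\right)\right) \left(J + \frac{1}{2 \left(1 + 2\right)}\right) = \left(J + \left(-1 + J\right)\right) \left(J + \frac{1}{2 \cdot 3}\right) = \left(-1 + 2 J\right) \left(J + \frac{1}{2} \cdot \frac{1}{3}\right) = \left(-1 + 2 J\right) \left(J + \frac{1}{6}\right) = \left(-1 + 2 J\right) \left(\frac{1}{6} + J\right)$)
$-18 + I{\left(11 \right)} \left(-2\right) = -18 + \left(- \frac{1}{6} + 2 \cdot 11^{2} - \frac{22}{3}\right) \left(-2\right) = -18 + \left(- \frac{1}{6} + 2 \cdot 121 - \frac{22}{3}\right) \left(-2\right) = -18 + \left(- \frac{1}{6} + 242 - \frac{22}{3}\right) \left(-2\right) = -18 + \frac{469}{2} \left(-2\right) = -18 - 469 = -487$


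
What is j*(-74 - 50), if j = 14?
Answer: -1736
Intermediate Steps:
j*(-74 - 50) = 14*(-74 - 50) = 14*(-124) = -1736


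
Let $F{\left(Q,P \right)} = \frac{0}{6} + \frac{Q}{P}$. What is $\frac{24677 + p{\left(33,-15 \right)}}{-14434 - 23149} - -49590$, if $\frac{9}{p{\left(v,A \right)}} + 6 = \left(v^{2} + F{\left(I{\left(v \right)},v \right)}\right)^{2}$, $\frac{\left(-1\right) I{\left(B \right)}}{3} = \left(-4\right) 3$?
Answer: $\frac{6871061060915434}{138559226435} \approx 49589.0$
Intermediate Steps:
$I{\left(B \right)} = 36$ ($I{\left(B \right)} = - 3 \left(\left(-4\right) 3\right) = \left(-3\right) \left(-12\right) = 36$)
$F{\left(Q,P \right)} = \frac{Q}{P}$ ($F{\left(Q,P \right)} = 0 \cdot \frac{1}{6} + \frac{Q}{P} = 0 + \frac{Q}{P} = \frac{Q}{P}$)
$p{\left(v,A \right)} = \frac{9}{-6 + \left(v^{2} + \frac{36}{v}\right)^{2}}$
$\frac{24677 + p{\left(33,-15 \right)}}{-14434 - 23149} - -49590 = \frac{24677 + \frac{9 \cdot 33^{2}}{\left(36 + 33^{3}\right)^{2} - 6 \cdot 33^{2}}}{-14434 - 23149} - -49590 = \frac{24677 + 9 \cdot 1089 \frac{1}{\left(36 + 35937\right)^{2} - 6534}}{-37583} + 49590 = \left(24677 + 9 \cdot 1089 \frac{1}{35973^{2} - 6534}\right) \left(- \frac{1}{37583}\right) + 49590 = \left(24677 + 9 \cdot 1089 \frac{1}{1294056729 - 6534}\right) \left(- \frac{1}{37583}\right) + 49590 = \left(24677 + 9 \cdot 1089 \cdot \frac{1}{1294050195}\right) \left(- \frac{1}{37583}\right) + 49590 = \left(24677 + \frac{363}{47927785}\right) \left(- \frac{1}{37583}\right) + 49590 = \frac{1182713950808}{47927785} \left(- \frac{1}{37583}\right) + 49590 = - \frac{90977996216}{138559226435} + 49590 = \frac{6871061060915434}{138559226435}$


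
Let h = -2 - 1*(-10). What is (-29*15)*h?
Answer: -3480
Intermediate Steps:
h = 8 (h = -2 + 10 = 8)
(-29*15)*h = -29*15*8 = -435*8 = -3480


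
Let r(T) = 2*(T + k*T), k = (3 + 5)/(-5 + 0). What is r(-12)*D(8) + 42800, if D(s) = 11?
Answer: 214792/5 ≈ 42958.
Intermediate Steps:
k = -8/5 (k = 8/(-5) = 8*(-⅕) = -8/5 ≈ -1.6000)
r(T) = -6*T/5 (r(T) = 2*(T - 8*T/5) = 2*(-3*T/5) = -6*T/5)
r(-12)*D(8) + 42800 = -6/5*(-12)*11 + 42800 = (72/5)*11 + 42800 = 792/5 + 42800 = 214792/5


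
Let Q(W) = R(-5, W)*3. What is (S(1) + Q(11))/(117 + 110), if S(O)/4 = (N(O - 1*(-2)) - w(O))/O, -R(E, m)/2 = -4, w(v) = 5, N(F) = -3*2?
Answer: -20/227 ≈ -0.088106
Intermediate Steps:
N(F) = -6
R(E, m) = 8 (R(E, m) = -2*(-4) = 8)
Q(W) = 24 (Q(W) = 8*3 = 24)
S(O) = -44/O (S(O) = 4*((-6 - 1*5)/O) = 4*((-6 - 5)/O) = 4*(-11/O) = -44/O)
(S(1) + Q(11))/(117 + 110) = (-44/1 + 24)/(117 + 110) = (-44*1 + 24)/227 = (-44 + 24)*(1/227) = -20*1/227 = -20/227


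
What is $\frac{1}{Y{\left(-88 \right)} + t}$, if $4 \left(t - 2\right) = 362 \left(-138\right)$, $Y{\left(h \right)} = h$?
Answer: $- \frac{1}{12575} \approx -7.9523 \cdot 10^{-5}$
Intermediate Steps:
$t = -12487$ ($t = 2 + \frac{362 \left(-138\right)}{4} = 2 + \frac{1}{4} \left(-49956\right) = 2 - 12489 = -12487$)
$\frac{1}{Y{\left(-88 \right)} + t} = \frac{1}{-88 - 12487} = \frac{1}{-12575} = - \frac{1}{12575}$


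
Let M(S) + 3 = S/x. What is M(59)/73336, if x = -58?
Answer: -233/4253488 ≈ -5.4779e-5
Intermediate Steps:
M(S) = -3 - S/58 (M(S) = -3 + S/(-58) = -3 + S*(-1/58) = -3 - S/58)
M(59)/73336 = (-3 - 1/58*59)/73336 = (-3 - 59/58)*(1/73336) = -233/58*1/73336 = -233/4253488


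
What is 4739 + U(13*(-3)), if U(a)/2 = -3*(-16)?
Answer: 4835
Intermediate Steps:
U(a) = 96 (U(a) = 2*(-3*(-16)) = 2*48 = 96)
4739 + U(13*(-3)) = 4739 + 96 = 4835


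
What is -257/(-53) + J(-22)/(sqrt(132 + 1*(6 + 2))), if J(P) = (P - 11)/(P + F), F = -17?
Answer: 257/53 + 11*sqrt(35)/910 ≈ 4.9206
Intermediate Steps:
J(P) = (-11 + P)/(-17 + P) (J(P) = (P - 11)/(P - 17) = (-11 + P)/(-17 + P))
-257/(-53) + J(-22)/(sqrt(132 + 1*(6 + 2))) = -257/(-53) + ((-11 - 22)/(-17 - 22))/(sqrt(132 + 1*(6 + 2))) = -257*(-1/53) + (-33/(-39))/(sqrt(132 + 1*8)) = 257/53 + (-1/39*(-33))/(sqrt(132 + 8)) = 257/53 + 11/(13*(sqrt(140))) = 257/53 + 11/(13*((2*sqrt(35)))) = 257/53 + 11*(sqrt(35)/70)/13 = 257/53 + 11*sqrt(35)/910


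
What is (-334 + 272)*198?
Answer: -12276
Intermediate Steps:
(-334 + 272)*198 = -62*198 = -12276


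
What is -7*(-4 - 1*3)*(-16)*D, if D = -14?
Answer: 10976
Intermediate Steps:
-7*(-4 - 1*3)*(-16)*D = -7*(-4 - 1*3)*(-16)*(-14) = -7*(-4 - 3)*(-16)*(-14) = -7*(-7*(-16))*(-14) = -784*(-14) = -7*(-1568) = 10976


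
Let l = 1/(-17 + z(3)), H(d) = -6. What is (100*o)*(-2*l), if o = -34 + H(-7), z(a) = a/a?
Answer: -500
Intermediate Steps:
z(a) = 1
l = -1/16 (l = 1/(-17 + 1) = 1/(-16) = -1/16 ≈ -0.062500)
o = -40 (o = -34 - 6 = -40)
(100*o)*(-2*l) = (100*(-40))*(-2*(-1/16)) = -4000*⅛ = -500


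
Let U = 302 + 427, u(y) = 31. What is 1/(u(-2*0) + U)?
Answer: 1/760 ≈ 0.0013158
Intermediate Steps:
U = 729
1/(u(-2*0) + U) = 1/(31 + 729) = 1/760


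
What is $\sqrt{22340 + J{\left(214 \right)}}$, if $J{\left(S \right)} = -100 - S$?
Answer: $\sqrt{22026} \approx 148.41$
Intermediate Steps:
$\sqrt{22340 + J{\left(214 \right)}} = \sqrt{22340 - 314} = \sqrt{22026}$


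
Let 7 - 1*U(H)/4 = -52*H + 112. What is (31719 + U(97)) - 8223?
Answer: 43252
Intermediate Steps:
U(H) = -420 + 208*H (U(H) = 28 - 4*(-52*H + 112) = 28 - 4*(112 - 52*H) = 28 + (-448 + 208*H) = -420 + 208*H)
(31719 + U(97)) - 8223 = (31719 + (-420 + 208*97)) - 8223 = (31719 + (-420 + 20176)) - 8223 = (31719 + 19756) - 8223 = 51475 - 8223 = 43252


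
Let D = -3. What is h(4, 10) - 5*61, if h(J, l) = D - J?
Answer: -312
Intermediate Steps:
h(J, l) = -3 - J
h(4, 10) - 5*61 = (-3 - 1*4) - 5*61 = (-3 - 4) - 305 = -7 - 305 = -312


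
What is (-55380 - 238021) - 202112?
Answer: -495513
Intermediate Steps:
(-55380 - 238021) - 202112 = -293401 - 202112 = -495513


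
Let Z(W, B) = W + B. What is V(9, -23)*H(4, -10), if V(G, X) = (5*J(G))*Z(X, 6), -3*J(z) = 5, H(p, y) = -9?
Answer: -1275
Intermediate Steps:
Z(W, B) = B + W
J(z) = -5/3 (J(z) = -⅓*5 = -5/3)
V(G, X) = -50 - 25*X/3 (V(G, X) = (5*(-5/3))*(6 + X) = -25*(6 + X)/3 = -50 - 25*X/3)
V(9, -23)*H(4, -10) = (-50 - 25/3*(-23))*(-9) = (-50 + 575/3)*(-9) = (425/3)*(-9) = -1275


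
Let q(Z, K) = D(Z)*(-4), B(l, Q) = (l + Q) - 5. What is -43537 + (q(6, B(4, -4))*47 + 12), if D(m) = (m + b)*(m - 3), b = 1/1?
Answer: -47473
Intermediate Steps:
B(l, Q) = -5 + Q + l (B(l, Q) = (Q + l) - 5 = -5 + Q + l)
b = 1
D(m) = (1 + m)*(-3 + m) (D(m) = (m + 1)*(m - 3) = (1 + m)*(-3 + m))
q(Z, K) = 12 - 4*Z**2 + 8*Z (q(Z, K) = (-3 + Z**2 - 2*Z)*(-4) = 12 - 4*Z**2 + 8*Z)
-43537 + (q(6, B(4, -4))*47 + 12) = -43537 + ((12 - 4*6**2 + 8*6)*47 + 12) = -43537 + ((12 - 4*36 + 48)*47 + 12) = -43537 + ((12 - 144 + 48)*47 + 12) = -43537 + (-84*47 + 12) = -43537 + (-3948 + 12) = -43537 - 3936 = -47473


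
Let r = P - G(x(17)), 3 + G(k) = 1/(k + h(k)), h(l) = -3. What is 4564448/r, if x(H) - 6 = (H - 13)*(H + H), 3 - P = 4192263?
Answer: -158614568/145680931 ≈ -1.0888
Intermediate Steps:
P = -4192260 (P = 3 - 1*4192263 = 3 - 4192263 = -4192260)
x(H) = 6 + 2*H*(-13 + H) (x(H) = 6 + (H - 13)*(H + H) = 6 + (-13 + H)*(2*H) = 6 + 2*H*(-13 + H))
G(k) = -3 + 1/(-3 + k) (G(k) = -3 + 1/(k - 3) = -3 + 1/(-3 + k))
r = -582723724/139 (r = -4192260 - (10 - 3*(6 - 26*17 + 2*17²))/(-3 + (6 - 26*17 + 2*17²)) = -4192260 - (10 - 3*(6 - 442 + 2*289))/(-3 + (6 - 442 + 2*289)) = -4192260 - (10 - 3*(6 - 442 + 578))/(-3 + (6 - 442 + 578)) = -4192260 - (10 - 3*142)/(-3 + 142) = -4192260 - (10 - 426)/139 = -4192260 - (-416)/139 = -4192260 - 1*(-416/139) = -4192260 + 416/139 = -582723724/139 ≈ -4.1923e+6)
4564448/r = 4564448/(-582723724/139) = 4564448*(-139/582723724) = -158614568/145680931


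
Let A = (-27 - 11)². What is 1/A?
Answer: 1/1444 ≈ 0.00069252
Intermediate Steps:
A = 1444 (A = (-38)² = 1444)
1/A = 1/1444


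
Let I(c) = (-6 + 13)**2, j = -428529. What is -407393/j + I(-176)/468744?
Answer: 63661340771/66956799192 ≈ 0.95078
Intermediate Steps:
I(c) = 49 (I(c) = 7**2 = 49)
-407393/j + I(-176)/468744 = -407393/(-428529) + 49/468744 = -407393*(-1/428529) + 49*(1/468744) = 407393/428529 + 49/468744 = 63661340771/66956799192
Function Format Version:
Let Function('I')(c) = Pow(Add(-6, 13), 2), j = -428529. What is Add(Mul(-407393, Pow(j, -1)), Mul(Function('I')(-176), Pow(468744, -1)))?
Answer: Rational(63661340771, 66956799192) ≈ 0.95078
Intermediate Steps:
Function('I')(c) = 49 (Function('I')(c) = Pow(7, 2) = 49)
Add(Mul(-407393, Pow(j, -1)), Mul(Function('I')(-176), Pow(468744, -1))) = Add(Mul(-407393, Pow(-428529, -1)), Mul(49, Pow(468744, -1))) = Add(Mul(-407393, Rational(-1, 428529)), Mul(49, Rational(1, 468744))) = Add(Rational(407393, 428529), Rational(49, 468744)) = Rational(63661340771, 66956799192)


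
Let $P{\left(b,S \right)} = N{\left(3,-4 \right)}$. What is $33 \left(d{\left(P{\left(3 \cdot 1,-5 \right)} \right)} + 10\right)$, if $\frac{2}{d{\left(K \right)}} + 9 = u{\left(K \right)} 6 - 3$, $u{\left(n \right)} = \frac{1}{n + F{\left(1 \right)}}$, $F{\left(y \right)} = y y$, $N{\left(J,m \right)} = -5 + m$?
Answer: $\frac{5522}{17} \approx 324.82$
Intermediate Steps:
$P{\left(b,S \right)} = -9$ ($P{\left(b,S \right)} = -5 - 4 = -9$)
$F{\left(y \right)} = y^{2}$
$u{\left(n \right)} = \frac{1}{1 + n}$ ($u{\left(n \right)} = \frac{1}{n + 1^{2}} = \frac{1}{n + 1} = \frac{1}{1 + n}$)
$d{\left(K \right)} = \frac{2}{-12 + \frac{6}{1 + K}}$ ($d{\left(K \right)} = \frac{2}{-9 - \left(3 - \frac{1}{1 + K} 6\right)} = \frac{2}{-9 - \left(3 - \frac{6}{1 + K}\right)} = \frac{2}{-12 + \frac{6}{1 + K}}$)
$33 \left(d{\left(P{\left(3 \cdot 1,-5 \right)} \right)} + 10\right) = 33 \left(\frac{-1 - -9}{3 \left(1 + 2 \left(-9\right)\right)} + 10\right) = 33 \left(\frac{-1 + 9}{3 \left(1 - 18\right)} + 10\right) = 33 \left(\frac{1}{3} \frac{1}{-17} \cdot 8 + 10\right) = 33 \left(\frac{1}{3} \left(- \frac{1}{17}\right) 8 + 10\right) = 33 \left(- \frac{8}{51} + 10\right) = 33 \cdot \frac{502}{51} = \frac{5522}{17}$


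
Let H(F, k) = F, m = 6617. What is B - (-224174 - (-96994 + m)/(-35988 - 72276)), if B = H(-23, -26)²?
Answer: 24327335969/108264 ≈ 2.2470e+5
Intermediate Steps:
B = 529 (B = (-23)² = 529)
B - (-224174 - (-96994 + m)/(-35988 - 72276)) = 529 - (-224174 - (-96994 + 6617)/(-35988 - 72276)) = 529 - (-224174 - (-90377)/(-108264)) = 529 - (-224174 - (-90377)*(-1)/108264) = 529 - (-224174 - 1*90377/108264) = 529 - (-224174 - 90377/108264) = 529 - 1*(-24270064313/108264) = 529 + 24270064313/108264 = 24327335969/108264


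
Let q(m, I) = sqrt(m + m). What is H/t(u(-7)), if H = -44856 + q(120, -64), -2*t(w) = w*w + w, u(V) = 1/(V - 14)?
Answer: -9890748/5 + 882*sqrt(15)/5 ≈ -1.9775e+6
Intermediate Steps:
u(V) = 1/(-14 + V)
t(w) = -w/2 - w**2/2 (t(w) = -(w*w + w)/2 = -(w**2 + w)/2 = -(w + w**2)/2 = -w/2 - w**2/2)
q(m, I) = sqrt(2)*sqrt(m) (q(m, I) = sqrt(2*m) = sqrt(2)*sqrt(m))
H = -44856 + 4*sqrt(15) (H = -44856 + sqrt(2)*sqrt(120) = -44856 + sqrt(2)*(2*sqrt(30)) = -44856 + 4*sqrt(15) ≈ -44841.)
H/t(u(-7)) = (-44856 + 4*sqrt(15))/((-(1 + 1/(-14 - 7))/(2*(-14 - 7)))) = (-44856 + 4*sqrt(15))/((-1/2*(1 + 1/(-21))/(-21))) = (-44856 + 4*sqrt(15))/((-1/2*(-1/21)*(1 - 1/21))) = (-44856 + 4*sqrt(15))/((-1/2*(-1/21)*20/21)) = (-44856 + 4*sqrt(15))/(10/441) = (-44856 + 4*sqrt(15))*(441/10) = -9890748/5 + 882*sqrt(15)/5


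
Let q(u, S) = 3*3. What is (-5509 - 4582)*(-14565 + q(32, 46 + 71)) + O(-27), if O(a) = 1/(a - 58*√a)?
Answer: 498085665035/3391 + 58*I*√3/30519 ≈ 1.4688e+8 + 0.0032917*I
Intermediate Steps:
q(u, S) = 9
(-5509 - 4582)*(-14565 + q(32, 46 + 71)) + O(-27) = (-5509 - 4582)*(-14565 + 9) + 1/(-27 - 174*I*√3) = -10091*(-14556) + 1/(-27 - 174*I*√3) = 146884596 + 1/(-27 - 174*I*√3)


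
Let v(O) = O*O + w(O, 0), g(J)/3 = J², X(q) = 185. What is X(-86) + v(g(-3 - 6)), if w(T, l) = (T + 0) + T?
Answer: 59720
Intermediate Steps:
w(T, l) = 2*T (w(T, l) = T + T = 2*T)
g(J) = 3*J²
v(O) = O² + 2*O (v(O) = O*O + 2*O = O² + 2*O)
X(-86) + v(g(-3 - 6)) = 185 + (3*(-3 - 6)²)*(2 + 3*(-3 - 6)²) = 185 + (3*(-9)²)*(2 + 3*(-9)²) = 185 + (3*81)*(2 + 3*81) = 185 + 243*(2 + 243) = 185 + 243*245 = 185 + 59535 = 59720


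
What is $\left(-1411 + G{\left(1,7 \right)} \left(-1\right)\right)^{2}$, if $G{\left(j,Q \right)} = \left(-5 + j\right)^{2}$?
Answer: $2036329$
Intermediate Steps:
$\left(-1411 + G{\left(1,7 \right)} \left(-1\right)\right)^{2} = \left(-1411 + \left(-5 + 1\right)^{2} \left(-1\right)\right)^{2} = \left(-1411 + \left(-4\right)^{2} \left(-1\right)\right)^{2} = \left(-1411 + 16 \left(-1\right)\right)^{2} = \left(-1411 - 16\right)^{2} = \left(-1427\right)^{2} = 2036329$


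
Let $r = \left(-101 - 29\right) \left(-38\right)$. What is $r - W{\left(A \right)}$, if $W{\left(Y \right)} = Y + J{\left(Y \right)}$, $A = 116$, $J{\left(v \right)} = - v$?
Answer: $4940$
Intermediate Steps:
$W{\left(Y \right)} = 0$ ($W{\left(Y \right)} = Y - Y = 0$)
$r = 4940$ ($r = \left(-130\right) \left(-38\right) = 4940$)
$r - W{\left(A \right)} = 4940 - 0 = 4940 + 0 = 4940$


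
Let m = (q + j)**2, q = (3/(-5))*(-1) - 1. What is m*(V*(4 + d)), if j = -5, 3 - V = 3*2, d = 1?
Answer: -2187/5 ≈ -437.40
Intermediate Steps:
V = -3 (V = 3 - 3*2 = 3 - 1*6 = 3 - 6 = -3)
q = -2/5 (q = (3*(-1/5))*(-1) - 1 = -3/5*(-1) - 1 = 3/5 - 1 = -2/5 ≈ -0.40000)
m = 729/25 (m = (-2/5 - 5)**2 = (-27/5)**2 = 729/25 ≈ 29.160)
m*(V*(4 + d)) = 729*(-3*(4 + 1))/25 = 729*(-3*5)/25 = (729/25)*(-15) = -2187/5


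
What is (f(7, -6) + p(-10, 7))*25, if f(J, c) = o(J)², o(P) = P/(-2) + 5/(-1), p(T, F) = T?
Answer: 6225/4 ≈ 1556.3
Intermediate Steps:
o(P) = -5 - P/2 (o(P) = P*(-½) + 5*(-1) = -P/2 - 5 = -5 - P/2)
f(J, c) = (-5 - J/2)²
(f(7, -6) + p(-10, 7))*25 = ((10 + 7)²/4 - 10)*25 = ((¼)*17² - 10)*25 = ((¼)*289 - 10)*25 = (289/4 - 10)*25 = (249/4)*25 = 6225/4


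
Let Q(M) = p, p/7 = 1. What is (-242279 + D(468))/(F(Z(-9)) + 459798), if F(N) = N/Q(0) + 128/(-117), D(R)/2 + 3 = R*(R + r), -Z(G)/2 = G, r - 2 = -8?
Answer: 155730393/376575772 ≈ 0.41354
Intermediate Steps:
r = -6 (r = 2 - 8 = -6)
p = 7 (p = 7*1 = 7)
Z(G) = -2*G
Q(M) = 7
D(R) = -6 + 2*R*(-6 + R) (D(R) = -6 + 2*(R*(R - 6)) = -6 + 2*(R*(-6 + R)) = -6 + 2*R*(-6 + R))
F(N) = -128/117 + N/7 (F(N) = N/7 + 128/(-117) = N*(⅐) + 128*(-1/117) = N/7 - 128/117 = -128/117 + N/7)
(-242279 + D(468))/(F(Z(-9)) + 459798) = (-242279 + (-6 - 12*468 + 2*468²))/((-128/117 + (-2*(-9))/7) + 459798) = (-242279 + (-6 - 5616 + 2*219024))/((-128/117 + (⅐)*18) + 459798) = (-242279 + (-6 - 5616 + 438048))/((-128/117 + 18/7) + 459798) = (-242279 + 432426)/(1210/819 + 459798) = 190147/(376575772/819) = 190147*(819/376575772) = 155730393/376575772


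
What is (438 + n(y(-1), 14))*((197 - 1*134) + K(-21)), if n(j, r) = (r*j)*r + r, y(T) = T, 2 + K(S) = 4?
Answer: 16640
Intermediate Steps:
K(S) = 2 (K(S) = -2 + 4 = 2)
n(j, r) = r + j*r² (n(j, r) = (j*r)*r + r = j*r² + r = r + j*r²)
(438 + n(y(-1), 14))*((197 - 1*134) + K(-21)) = (438 + 14*(1 - 1*14))*((197 - 1*134) + 2) = (438 + 14*(1 - 14))*((197 - 134) + 2) = (438 + 14*(-13))*(63 + 2) = (438 - 182)*65 = 256*65 = 16640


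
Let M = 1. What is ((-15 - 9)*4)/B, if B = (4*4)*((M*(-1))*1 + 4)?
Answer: -2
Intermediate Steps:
B = 48 (B = (4*4)*((1*(-1))*1 + 4) = 16*(-1*1 + 4) = 16*(-1 + 4) = 16*3 = 48)
((-15 - 9)*4)/B = ((-15 - 9)*4)/48 = -24*4*(1/48) = -96*1/48 = -2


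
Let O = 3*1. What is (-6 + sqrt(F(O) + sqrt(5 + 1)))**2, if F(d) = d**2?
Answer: (6 - sqrt(9 + sqrt(6)))**2 ≈ 6.8450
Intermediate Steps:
O = 3
(-6 + sqrt(F(O) + sqrt(5 + 1)))**2 = (-6 + sqrt(3**2 + sqrt(5 + 1)))**2 = (-6 + sqrt(9 + sqrt(6)))**2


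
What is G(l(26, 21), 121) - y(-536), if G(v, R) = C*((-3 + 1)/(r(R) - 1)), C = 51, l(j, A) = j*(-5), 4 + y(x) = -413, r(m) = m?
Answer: 8323/20 ≈ 416.15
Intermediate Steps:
y(x) = -417 (y(x) = -4 - 413 = -417)
l(j, A) = -5*j
G(v, R) = -102/(-1 + R) (G(v, R) = 51*((-3 + 1)/(R - 1)) = 51*(-2/(-1 + R)) = -102/(-1 + R))
G(l(26, 21), 121) - y(-536) = -102/(-1 + 121) - 1*(-417) = -102/120 + 417 = -102*1/120 + 417 = -17/20 + 417 = 8323/20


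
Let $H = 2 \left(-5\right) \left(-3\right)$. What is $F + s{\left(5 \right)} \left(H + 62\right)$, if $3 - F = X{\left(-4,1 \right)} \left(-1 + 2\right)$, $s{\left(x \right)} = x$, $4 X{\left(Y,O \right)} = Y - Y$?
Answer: $463$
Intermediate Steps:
$X{\left(Y,O \right)} = 0$ ($X{\left(Y,O \right)} = \frac{Y - Y}{4} = \frac{1}{4} \cdot 0 = 0$)
$H = 30$ ($H = \left(-10\right) \left(-3\right) = 30$)
$F = 3$ ($F = 3 - 0 \left(-1 + 2\right) = 3 - 0 \cdot 1 = 3 - 0 = 3 + 0 = 3$)
$F + s{\left(5 \right)} \left(H + 62\right) = 3 + 5 \left(30 + 62\right) = 3 + 5 \cdot 92 = 3 + 460 = 463$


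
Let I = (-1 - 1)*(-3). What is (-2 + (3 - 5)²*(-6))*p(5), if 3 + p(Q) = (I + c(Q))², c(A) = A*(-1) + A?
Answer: -858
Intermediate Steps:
c(A) = 0 (c(A) = -A + A = 0)
I = 6 (I = -2*(-3) = 6)
p(Q) = 33 (p(Q) = -3 + (6 + 0)² = -3 + 6² = -3 + 36 = 33)
(-2 + (3 - 5)²*(-6))*p(5) = (-2 + (3 - 5)²*(-6))*33 = (-2 + (-2)²*(-6))*33 = (-2 + 4*(-6))*33 = (-2 - 24)*33 = -26*33 = -858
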